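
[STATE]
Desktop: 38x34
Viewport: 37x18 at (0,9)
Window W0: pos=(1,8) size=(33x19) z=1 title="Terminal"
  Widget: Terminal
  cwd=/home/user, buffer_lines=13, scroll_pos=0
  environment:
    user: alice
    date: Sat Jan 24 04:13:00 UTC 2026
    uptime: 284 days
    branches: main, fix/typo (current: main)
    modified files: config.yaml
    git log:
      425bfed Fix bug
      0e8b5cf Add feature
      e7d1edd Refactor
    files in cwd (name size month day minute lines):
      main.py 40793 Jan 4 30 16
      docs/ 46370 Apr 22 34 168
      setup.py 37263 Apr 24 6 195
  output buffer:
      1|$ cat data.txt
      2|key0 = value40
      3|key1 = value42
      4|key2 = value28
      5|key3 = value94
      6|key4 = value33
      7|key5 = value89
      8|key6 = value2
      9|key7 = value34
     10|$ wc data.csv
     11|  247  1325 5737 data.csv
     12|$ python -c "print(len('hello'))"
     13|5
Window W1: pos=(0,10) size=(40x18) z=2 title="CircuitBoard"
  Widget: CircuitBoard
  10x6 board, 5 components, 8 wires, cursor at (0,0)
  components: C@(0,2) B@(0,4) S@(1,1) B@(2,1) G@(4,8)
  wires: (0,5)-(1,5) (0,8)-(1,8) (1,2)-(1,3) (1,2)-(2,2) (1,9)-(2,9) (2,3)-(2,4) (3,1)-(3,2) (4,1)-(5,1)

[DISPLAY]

 ┃ Terminal                      ┃   
┏━━━━━━━━━━━━━━━━━━━━━━━━━━━━━━━━━━━━
┃ CircuitBoard                       
┠────────────────────────────────────
┃   0 1 2 3 4 5 6 7 8 9              
┃0  [.]      C       B   ·           
┃                        │           
┃1       S   · ─ ·       ·           
┃            │                       
┃2       B   ·   · ─ ·               
┃                                    
┃3       · ─ ·                       
┃                                    
┃4       ·                           
┃        │                           
┃5       ·                           
┃Cursor: (0,0)                       
┃                                    


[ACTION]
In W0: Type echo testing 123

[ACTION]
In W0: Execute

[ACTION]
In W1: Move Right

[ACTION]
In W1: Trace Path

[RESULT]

 ┃ Terminal                      ┃   
┏━━━━━━━━━━━━━━━━━━━━━━━━━━━━━━━━━━━━
┃ CircuitBoard                       
┠────────────────────────────────────
┃   0 1 2 3 4 5 6 7 8 9              
┃0      [.]  C       B   ·           
┃                        │           
┃1       S   · ─ ·       ·           
┃            │                       
┃2       B   ·   · ─ ·               
┃                                    
┃3       · ─ ·                       
┃                                    
┃4       ·                           
┃        │                           
┃5       ·                           
┃Cursor: (0,1)  Trace: No connections
┃                                    


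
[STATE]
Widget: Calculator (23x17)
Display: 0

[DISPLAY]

                      0
┌───┬───┬───┬───┐      
│ 7 │ 8 │ 9 │ ÷ │      
├───┼───┼───┼───┤      
│ 4 │ 5 │ 6 │ × │      
├───┼───┼───┼───┤      
│ 1 │ 2 │ 3 │ - │      
├───┼───┼───┼───┤      
│ 0 │ . │ = │ + │      
├───┼───┼───┼───┤      
│ C │ MC│ MR│ M+│      
└───┴───┴───┴───┘      
                       
                       
                       
                       
                       


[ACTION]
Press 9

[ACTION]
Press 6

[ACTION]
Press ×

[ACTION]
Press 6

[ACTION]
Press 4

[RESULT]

                     64
┌───┬───┬───┬───┐      
│ 7 │ 8 │ 9 │ ÷ │      
├───┼───┼───┼───┤      
│ 4 │ 5 │ 6 │ × │      
├───┼───┼───┼───┤      
│ 1 │ 2 │ 3 │ - │      
├───┼───┼───┼───┤      
│ 0 │ . │ = │ + │      
├───┼───┼───┼───┤      
│ C │ MC│ MR│ M+│      
└───┴───┴───┴───┘      
                       
                       
                       
                       
                       


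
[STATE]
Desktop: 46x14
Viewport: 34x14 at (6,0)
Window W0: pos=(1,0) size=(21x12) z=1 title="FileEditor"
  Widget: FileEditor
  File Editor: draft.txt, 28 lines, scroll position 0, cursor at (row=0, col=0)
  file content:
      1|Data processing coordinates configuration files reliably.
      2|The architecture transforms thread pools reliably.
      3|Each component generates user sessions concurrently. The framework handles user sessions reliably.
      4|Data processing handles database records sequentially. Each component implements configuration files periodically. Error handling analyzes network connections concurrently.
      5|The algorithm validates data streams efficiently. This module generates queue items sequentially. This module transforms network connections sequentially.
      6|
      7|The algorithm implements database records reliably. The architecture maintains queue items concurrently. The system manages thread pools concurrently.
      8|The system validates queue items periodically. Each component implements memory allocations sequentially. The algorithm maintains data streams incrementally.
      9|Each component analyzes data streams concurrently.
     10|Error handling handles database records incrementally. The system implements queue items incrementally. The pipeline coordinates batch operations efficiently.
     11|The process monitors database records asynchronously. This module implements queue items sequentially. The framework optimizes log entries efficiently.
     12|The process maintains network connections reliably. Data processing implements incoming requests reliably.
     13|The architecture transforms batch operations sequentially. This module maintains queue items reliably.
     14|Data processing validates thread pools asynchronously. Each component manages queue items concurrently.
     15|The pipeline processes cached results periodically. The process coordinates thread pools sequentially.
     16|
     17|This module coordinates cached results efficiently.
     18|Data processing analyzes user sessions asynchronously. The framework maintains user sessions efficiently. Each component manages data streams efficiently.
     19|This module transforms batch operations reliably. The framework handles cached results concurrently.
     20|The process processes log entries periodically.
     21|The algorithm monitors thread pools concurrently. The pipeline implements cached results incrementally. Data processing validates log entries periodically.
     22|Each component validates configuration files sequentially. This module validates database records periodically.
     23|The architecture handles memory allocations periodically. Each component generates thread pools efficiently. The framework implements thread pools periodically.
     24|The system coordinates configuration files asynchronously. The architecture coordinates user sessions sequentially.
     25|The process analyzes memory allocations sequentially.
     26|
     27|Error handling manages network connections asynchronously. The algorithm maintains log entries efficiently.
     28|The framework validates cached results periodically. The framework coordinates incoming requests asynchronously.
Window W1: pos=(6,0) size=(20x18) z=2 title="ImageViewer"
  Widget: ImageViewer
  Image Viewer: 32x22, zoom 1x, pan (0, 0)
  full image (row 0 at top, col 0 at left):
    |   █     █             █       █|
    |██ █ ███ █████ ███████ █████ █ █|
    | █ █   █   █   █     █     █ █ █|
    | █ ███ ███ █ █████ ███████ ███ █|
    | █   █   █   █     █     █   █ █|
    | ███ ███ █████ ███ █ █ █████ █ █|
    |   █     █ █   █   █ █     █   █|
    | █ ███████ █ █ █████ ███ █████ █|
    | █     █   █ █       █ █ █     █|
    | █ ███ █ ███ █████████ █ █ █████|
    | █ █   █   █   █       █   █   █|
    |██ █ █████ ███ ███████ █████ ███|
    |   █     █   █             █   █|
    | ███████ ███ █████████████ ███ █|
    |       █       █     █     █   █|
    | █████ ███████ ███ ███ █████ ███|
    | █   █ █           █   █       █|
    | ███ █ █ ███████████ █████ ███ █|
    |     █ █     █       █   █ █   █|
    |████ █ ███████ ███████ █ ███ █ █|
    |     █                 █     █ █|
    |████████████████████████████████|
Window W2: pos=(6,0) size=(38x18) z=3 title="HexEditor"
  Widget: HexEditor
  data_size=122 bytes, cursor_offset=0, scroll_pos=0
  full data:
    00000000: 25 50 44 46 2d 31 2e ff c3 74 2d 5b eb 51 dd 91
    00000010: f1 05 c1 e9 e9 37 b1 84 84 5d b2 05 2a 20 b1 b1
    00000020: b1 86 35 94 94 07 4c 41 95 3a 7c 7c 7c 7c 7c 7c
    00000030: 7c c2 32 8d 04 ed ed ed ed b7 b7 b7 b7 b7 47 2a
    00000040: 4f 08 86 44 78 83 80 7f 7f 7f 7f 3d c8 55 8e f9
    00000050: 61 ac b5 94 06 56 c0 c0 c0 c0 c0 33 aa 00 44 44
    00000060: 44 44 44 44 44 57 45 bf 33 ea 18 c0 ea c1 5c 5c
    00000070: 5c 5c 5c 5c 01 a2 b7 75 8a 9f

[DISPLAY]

┏━━━━━━━━━━━━━━━━━━━━━━━━━━━━━━━━━
┃ HexEditor                       
┠─────────────────────────────────
┃00000000  25 50 44 46 2d 31 2e ff
┃00000010  f1 05 c1 e9 e9 37 b1 84
┃00000020  b1 86 35 94 94 07 4c 41
┃00000030  7c c2 32 8d 04 ed ed ed
┃00000040  4f 08 86 44 78 83 80 7f
┃00000050  61 ac b5 94 06 56 c0 c0
┃00000060  44 44 44 44 44 57 45 bf
┃00000070  5c 5c 5c 5c 01 a2 b7 75
┃                                 
┃                                 
┃                                 


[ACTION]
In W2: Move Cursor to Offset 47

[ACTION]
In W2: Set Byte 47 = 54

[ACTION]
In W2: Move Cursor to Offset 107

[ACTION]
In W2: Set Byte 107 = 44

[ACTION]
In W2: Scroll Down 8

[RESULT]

┏━━━━━━━━━━━━━━━━━━━━━━━━━━━━━━━━━
┃ HexEditor                       
┠─────────────────────────────────
┃00000070  5c 5c 5c 5c 01 a2 b7 75
┃                                 
┃                                 
┃                                 
┃                                 
┃                                 
┃                                 
┃                                 
┃                                 
┃                                 
┃                                 


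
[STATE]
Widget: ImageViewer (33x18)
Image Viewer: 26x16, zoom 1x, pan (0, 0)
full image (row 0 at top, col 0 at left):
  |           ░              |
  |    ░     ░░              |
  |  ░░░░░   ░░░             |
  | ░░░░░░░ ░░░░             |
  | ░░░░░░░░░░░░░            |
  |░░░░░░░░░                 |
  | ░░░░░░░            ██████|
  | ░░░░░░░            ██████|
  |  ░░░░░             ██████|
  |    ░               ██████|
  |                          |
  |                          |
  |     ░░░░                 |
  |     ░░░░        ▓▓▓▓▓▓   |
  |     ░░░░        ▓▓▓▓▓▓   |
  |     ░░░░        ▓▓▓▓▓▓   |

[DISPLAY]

           ░                     
    ░     ░░                     
  ░░░░░   ░░░                    
 ░░░░░░░ ░░░░                    
 ░░░░░░░░░░░░░                   
░░░░░░░░░                        
 ░░░░░░░            ██████       
 ░░░░░░░            ██████       
  ░░░░░             ██████       
    ░               ██████       
                                 
                                 
     ░░░░                        
     ░░░░        ▓▓▓▓▓▓          
     ░░░░        ▓▓▓▓▓▓          
     ░░░░        ▓▓▓▓▓▓          
                                 
                                 


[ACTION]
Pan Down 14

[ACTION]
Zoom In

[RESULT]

  ░░░░░░░░░░░░░░                 
  ░░░░░░░░░░░░░░                 
    ░░░░░░░░░░                   
    ░░░░░░░░░░                   
        ░░                       
        ░░                       
                                 
                                 
                                 
                                 
          ░░░░░░░░               
          ░░░░░░░░               
          ░░░░░░░░               
          ░░░░░░░░               
          ░░░░░░░░               
          ░░░░░░░░               
          ░░░░░░░░               
          ░░░░░░░░               


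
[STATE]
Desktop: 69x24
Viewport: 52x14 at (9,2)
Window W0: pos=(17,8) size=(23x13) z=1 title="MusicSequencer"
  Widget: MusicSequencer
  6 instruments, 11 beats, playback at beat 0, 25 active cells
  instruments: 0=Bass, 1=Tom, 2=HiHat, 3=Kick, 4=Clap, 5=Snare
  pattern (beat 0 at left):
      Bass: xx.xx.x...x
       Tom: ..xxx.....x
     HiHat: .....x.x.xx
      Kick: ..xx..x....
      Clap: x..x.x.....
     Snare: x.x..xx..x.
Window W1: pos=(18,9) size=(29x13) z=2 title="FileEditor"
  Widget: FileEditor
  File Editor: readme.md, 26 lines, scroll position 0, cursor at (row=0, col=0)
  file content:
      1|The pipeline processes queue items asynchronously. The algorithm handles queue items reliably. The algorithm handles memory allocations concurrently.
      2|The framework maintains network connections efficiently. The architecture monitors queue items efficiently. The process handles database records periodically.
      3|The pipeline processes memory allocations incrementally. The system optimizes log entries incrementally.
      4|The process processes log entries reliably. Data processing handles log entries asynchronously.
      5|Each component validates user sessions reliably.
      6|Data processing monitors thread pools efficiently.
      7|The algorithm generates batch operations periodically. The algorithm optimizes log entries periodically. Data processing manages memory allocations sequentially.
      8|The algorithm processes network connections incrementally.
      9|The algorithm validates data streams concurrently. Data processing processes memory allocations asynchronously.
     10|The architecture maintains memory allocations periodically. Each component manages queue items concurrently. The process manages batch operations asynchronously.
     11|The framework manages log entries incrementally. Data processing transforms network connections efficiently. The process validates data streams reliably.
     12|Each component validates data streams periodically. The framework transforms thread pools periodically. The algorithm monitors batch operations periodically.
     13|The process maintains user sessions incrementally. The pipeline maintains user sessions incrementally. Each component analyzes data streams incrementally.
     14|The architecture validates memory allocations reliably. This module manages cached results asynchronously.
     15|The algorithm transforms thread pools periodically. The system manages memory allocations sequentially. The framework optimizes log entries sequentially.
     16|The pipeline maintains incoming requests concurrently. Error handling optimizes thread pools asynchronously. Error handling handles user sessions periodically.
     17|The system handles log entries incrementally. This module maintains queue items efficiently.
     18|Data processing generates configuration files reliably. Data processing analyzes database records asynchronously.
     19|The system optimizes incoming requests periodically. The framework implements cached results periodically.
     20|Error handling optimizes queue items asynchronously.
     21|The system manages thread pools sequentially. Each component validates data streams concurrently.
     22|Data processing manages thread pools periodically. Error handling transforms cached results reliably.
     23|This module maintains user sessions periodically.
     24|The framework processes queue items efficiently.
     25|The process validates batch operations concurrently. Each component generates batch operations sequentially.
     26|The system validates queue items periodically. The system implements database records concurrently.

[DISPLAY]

                                                    
                                                    
                                                    
                                                    
                                                    
                                                    
        ┏━━━━━━━━━━━━━━━━━━━━━┓                     
        ┃┏━━━━━━━━━━━━━━━━━━━━━━━━━━━┓              
        ┠┃ FileEditor                ┃              
        ┃┠───────────────────────────┨              
        ┃┃█he pipeline processes que▲┃              
        ┃┃The framework maintains ne█┃              
        ┃┃The pipeline processes mem░┃              
        ┃┃The process processes log ░┃              


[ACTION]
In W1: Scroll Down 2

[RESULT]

                                                    
                                                    
                                                    
                                                    
                                                    
                                                    
        ┏━━━━━━━━━━━━━━━━━━━━━┓                     
        ┃┏━━━━━━━━━━━━━━━━━━━━━━━━━━━┓              
        ┠┃ FileEditor                ┃              
        ┃┠───────────────────────────┨              
        ┃┃The pipeline processes mem▲┃              
        ┃┃The process processes log █┃              
        ┃┃Each component validates u░┃              
        ┃┃Data processing monitors t░┃              


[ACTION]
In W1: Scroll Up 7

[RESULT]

                                                    
                                                    
                                                    
                                                    
                                                    
                                                    
        ┏━━━━━━━━━━━━━━━━━━━━━┓                     
        ┃┏━━━━━━━━━━━━━━━━━━━━━━━━━━━┓              
        ┠┃ FileEditor                ┃              
        ┃┠───────────────────────────┨              
        ┃┃█he pipeline processes que▲┃              
        ┃┃The framework maintains ne█┃              
        ┃┃The pipeline processes mem░┃              
        ┃┃The process processes log ░┃              


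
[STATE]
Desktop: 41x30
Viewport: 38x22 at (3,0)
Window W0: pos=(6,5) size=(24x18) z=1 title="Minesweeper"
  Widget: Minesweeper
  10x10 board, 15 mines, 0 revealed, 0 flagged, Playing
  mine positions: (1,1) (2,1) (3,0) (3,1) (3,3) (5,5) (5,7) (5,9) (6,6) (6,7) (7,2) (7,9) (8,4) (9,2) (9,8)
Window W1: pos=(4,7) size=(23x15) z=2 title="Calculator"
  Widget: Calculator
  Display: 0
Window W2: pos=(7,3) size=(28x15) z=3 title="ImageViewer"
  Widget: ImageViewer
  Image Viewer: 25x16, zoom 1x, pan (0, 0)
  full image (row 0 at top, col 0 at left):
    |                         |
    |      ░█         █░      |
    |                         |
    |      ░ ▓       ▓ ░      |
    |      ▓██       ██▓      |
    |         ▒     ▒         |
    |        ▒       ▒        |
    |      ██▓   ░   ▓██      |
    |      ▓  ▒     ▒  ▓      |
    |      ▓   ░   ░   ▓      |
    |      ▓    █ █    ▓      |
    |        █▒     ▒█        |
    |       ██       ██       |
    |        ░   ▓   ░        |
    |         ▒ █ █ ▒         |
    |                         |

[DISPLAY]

                                      
                                      
                                      
    ┏━━━━━━━━━━━━━━━━━━━━━━━━━━┓      
    ┃ ImageViewer              ┃      
   ┏┠──────────────────────────┨      
   ┃┃                          ┃      
 ┏━━┃      ░█         █░       ┃      
 ┃ C┃                          ┃      
 ┠──┃      ░ ▓       ▓ ░       ┃      
 ┃  ┃      ▓██       ██▓       ┃      
 ┃┌─┃         ▒     ▒          ┃      
 ┃│ ┃        ▒       ▒         ┃      
 ┃├─┃      ██▓   ░   ▓██       ┃      
 ┃│ ┃      ▓  ▒     ▒  ▓       ┃      
 ┃├─┃      ▓   ░   ░   ▓       ┃      
 ┃│ ┃      ▓    █ █    ▓       ┃      
 ┃├─┗━━━━━━━━━━━━━━━━━━━━━━━━━━┛      
 ┃│ 0 │ . │ = │ + │    ┃  ┃           
 ┃├───┼───┼───┼───┤    ┃  ┃           
 ┃│ C │ MC│ MR│ M+│    ┃  ┃           
 ┗━━━━━━━━━━━━━━━━━━━━━┛  ┃           


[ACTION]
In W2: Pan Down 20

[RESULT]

                                      
                                      
                                      
    ┏━━━━━━━━━━━━━━━━━━━━━━━━━━┓      
    ┃ ImageViewer              ┃      
   ┏┠──────────────────────────┨      
   ┃┃                          ┃      
 ┏━━┃                          ┃      
 ┃ C┃                          ┃      
 ┠──┃                          ┃      
 ┃  ┃                          ┃      
 ┃┌─┃                          ┃      
 ┃│ ┃                          ┃      
 ┃├─┃                          ┃      
 ┃│ ┃                          ┃      
 ┃├─┃                          ┃      
 ┃│ ┃                          ┃      
 ┃├─┗━━━━━━━━━━━━━━━━━━━━━━━━━━┛      
 ┃│ 0 │ . │ = │ + │    ┃  ┃           
 ┃├───┼───┼───┼───┤    ┃  ┃           
 ┃│ C │ MC│ MR│ M+│    ┃  ┃           
 ┗━━━━━━━━━━━━━━━━━━━━━┛  ┃           


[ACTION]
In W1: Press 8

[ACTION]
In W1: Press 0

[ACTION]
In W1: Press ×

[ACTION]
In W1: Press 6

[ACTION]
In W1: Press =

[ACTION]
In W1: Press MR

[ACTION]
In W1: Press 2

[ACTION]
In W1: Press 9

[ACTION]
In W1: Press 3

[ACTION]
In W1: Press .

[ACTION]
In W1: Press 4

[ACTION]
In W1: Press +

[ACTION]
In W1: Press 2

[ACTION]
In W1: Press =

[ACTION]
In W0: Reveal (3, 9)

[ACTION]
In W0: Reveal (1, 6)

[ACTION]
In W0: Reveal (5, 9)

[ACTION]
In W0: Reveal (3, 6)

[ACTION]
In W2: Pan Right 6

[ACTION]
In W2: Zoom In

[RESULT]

                                      
                                      
                                      
    ┏━━━━━━━━━━━━━━━━━━━━━━━━━━┓      
    ┃ ImageViewer              ┃      
   ┏┠──────────────────────────┨      
   ┃┃      ▓▓        ██  ██    ┃      
 ┏━━┃      ▓▓        ██  ██    ┃      
 ┃ C┃          ██▒▒          ▒▒┃      
 ┠──┃          ██▒▒          ▒▒┃      
 ┃  ┃        ████              ┃      
 ┃┌─┃        ████              ┃      
 ┃│ ┃          ░░      ▓▓      ┃      
 ┃├─┃          ░░      ▓▓      ┃      
 ┃│ ┃            ▒▒  ██  ██  ▒▒┃      
 ┃├─┃            ▒▒  ██  ██  ▒▒┃      
 ┃│ ┃                          ┃      
 ┃├─┗━━━━━━━━━━━━━━━━━━━━━━━━━━┛      
 ┃│ 0 │ . │ = │ + │    ┃  ┃           
 ┃├───┼───┼───┼───┤    ┃  ┃           
 ┃│ C │ MC│ MR│ M+│    ┃  ┃           
 ┗━━━━━━━━━━━━━━━━━━━━━┛  ┃           


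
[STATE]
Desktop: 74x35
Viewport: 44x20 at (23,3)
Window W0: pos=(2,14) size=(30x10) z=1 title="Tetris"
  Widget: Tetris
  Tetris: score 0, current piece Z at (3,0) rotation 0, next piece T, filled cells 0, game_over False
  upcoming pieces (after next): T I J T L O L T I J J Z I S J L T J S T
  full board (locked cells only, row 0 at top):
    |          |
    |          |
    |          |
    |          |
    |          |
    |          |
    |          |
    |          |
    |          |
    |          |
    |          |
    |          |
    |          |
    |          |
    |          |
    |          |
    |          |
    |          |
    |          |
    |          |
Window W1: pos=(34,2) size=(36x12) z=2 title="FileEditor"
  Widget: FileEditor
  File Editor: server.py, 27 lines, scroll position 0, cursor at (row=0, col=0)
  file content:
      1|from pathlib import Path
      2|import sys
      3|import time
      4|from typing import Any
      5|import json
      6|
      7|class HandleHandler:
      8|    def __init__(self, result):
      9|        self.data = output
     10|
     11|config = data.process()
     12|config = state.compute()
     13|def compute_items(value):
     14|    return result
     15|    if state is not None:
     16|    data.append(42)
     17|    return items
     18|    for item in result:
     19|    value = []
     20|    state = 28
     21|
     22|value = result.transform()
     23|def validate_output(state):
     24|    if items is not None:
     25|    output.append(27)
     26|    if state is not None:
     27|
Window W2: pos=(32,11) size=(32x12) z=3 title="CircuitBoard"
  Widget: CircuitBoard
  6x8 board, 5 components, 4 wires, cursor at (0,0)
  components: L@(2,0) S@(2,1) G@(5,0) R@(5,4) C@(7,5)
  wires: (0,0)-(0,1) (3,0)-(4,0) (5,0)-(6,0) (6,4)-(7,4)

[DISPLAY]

           ┃ FileEditor                     
           ┠────────────────────────────────
           ┃█rom pathlib import Path        
           ┃import sys                      
           ┃import time                     
           ┃from typing import Any          
           ┃import json                     
           ┃                                
         ┏━━━━━━━━━━━━━━━━━━━━━━━━━━━━━━┓   
         ┃ CircuitBoard                 ┃): 
         ┠──────────────────────────────┨━━━
━━━━━━━━┓┃   0 1 2 3 4 5                ┃   
        ┃┃0  [.]─ ·                     ┃   
────────┨┃                              ┃   
        ┃┃1                             ┃   
        ┃┃                              ┃   
        ┃┃2   L   S                     ┃   
        ┃┃                              ┃   
        ┃┃3   ·                         ┃   
        ┃┗━━━━━━━━━━━━━━━━━━━━━━━━━━━━━━┛   


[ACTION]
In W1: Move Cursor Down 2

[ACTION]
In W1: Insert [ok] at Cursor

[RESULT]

           ┃ FileEditor                     
           ┠────────────────────────────────
           ┃from pathlib import Path        
           ┃import sys                      
           ┃ok█mport time                   
           ┃from typing import Any          
           ┃import json                     
           ┃                                
         ┏━━━━━━━━━━━━━━━━━━━━━━━━━━━━━━┓   
         ┃ CircuitBoard                 ┃): 
         ┠──────────────────────────────┨━━━
━━━━━━━━┓┃   0 1 2 3 4 5                ┃   
        ┃┃0  [.]─ ·                     ┃   
────────┨┃                              ┃   
        ┃┃1                             ┃   
        ┃┃                              ┃   
        ┃┃2   L   S                     ┃   
        ┃┃                              ┃   
        ┃┃3   ·                         ┃   
        ┃┗━━━━━━━━━━━━━━━━━━━━━━━━━━━━━━┛   


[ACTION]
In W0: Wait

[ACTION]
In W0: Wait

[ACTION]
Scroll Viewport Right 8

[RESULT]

    ┃ FileEditor                       ┃    
    ┠──────────────────────────────────┨    
    ┃from pathlib import Path         ▲┃    
    ┃import sys                       █┃    
    ┃ok█mport time                    ░┃    
    ┃from typing import Any           ░┃    
    ┃import json                      ░┃    
    ┃                                 ░┃    
  ┏━━━━━━━━━━━━━━━━━━━━━━━━━━━━━━┓    ░┃    
  ┃ CircuitBoard                 ┃):  ▼┃    
  ┠──────────────────────────────┨━━━━━┛    
━┓┃   0 1 2 3 4 5                ┃          
 ┃┃0  [.]─ ·                     ┃          
─┨┃                              ┃          
 ┃┃1                             ┃          
 ┃┃                              ┃          
 ┃┃2   L   S                     ┃          
 ┃┃                              ┃          
 ┃┃3   ·                         ┃          
 ┃┗━━━━━━━━━━━━━━━━━━━━━━━━━━━━━━┛          


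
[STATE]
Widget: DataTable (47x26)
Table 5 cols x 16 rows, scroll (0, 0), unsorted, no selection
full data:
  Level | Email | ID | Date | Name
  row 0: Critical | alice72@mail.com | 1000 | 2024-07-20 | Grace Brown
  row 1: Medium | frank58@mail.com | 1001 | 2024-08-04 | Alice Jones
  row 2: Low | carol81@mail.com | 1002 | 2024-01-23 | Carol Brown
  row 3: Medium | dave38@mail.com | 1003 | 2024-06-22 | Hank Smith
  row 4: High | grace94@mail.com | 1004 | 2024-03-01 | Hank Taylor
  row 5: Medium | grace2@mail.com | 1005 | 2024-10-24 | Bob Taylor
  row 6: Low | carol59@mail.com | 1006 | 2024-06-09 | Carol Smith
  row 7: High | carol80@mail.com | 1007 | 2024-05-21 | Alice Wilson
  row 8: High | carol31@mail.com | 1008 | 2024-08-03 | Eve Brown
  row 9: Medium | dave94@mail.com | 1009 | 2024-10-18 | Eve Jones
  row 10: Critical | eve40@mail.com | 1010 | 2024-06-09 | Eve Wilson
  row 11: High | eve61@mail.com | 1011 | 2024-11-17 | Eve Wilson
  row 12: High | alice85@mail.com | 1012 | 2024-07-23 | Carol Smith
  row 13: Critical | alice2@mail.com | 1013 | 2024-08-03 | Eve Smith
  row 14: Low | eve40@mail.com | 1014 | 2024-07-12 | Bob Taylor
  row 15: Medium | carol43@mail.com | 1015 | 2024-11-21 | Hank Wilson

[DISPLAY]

Level   │Email           │ID  │Date      │Name 
────────┼────────────────┼────┼──────────┼─────
Critical│alice72@mail.com│1000│2024-07-20│Grace
Medium  │frank58@mail.com│1001│2024-08-04│Alice
Low     │carol81@mail.com│1002│2024-01-23│Carol
Medium  │dave38@mail.com │1003│2024-06-22│Hank 
High    │grace94@mail.com│1004│2024-03-01│Hank 
Medium  │grace2@mail.com │1005│2024-10-24│Bob T
Low     │carol59@mail.com│1006│2024-06-09│Carol
High    │carol80@mail.com│1007│2024-05-21│Alice
High    │carol31@mail.com│1008│2024-08-03│Eve B
Medium  │dave94@mail.com │1009│2024-10-18│Eve J
Critical│eve40@mail.com  │1010│2024-06-09│Eve W
High    │eve61@mail.com  │1011│2024-11-17│Eve W
High    │alice85@mail.com│1012│2024-07-23│Carol
Critical│alice2@mail.com │1013│2024-08-03│Eve S
Low     │eve40@mail.com  │1014│2024-07-12│Bob T
Medium  │carol43@mail.com│1015│2024-11-21│Hank 
                                               
                                               
                                               
                                               
                                               
                                               
                                               
                                               


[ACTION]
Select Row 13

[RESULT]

Level   │Email           │ID  │Date      │Name 
────────┼────────────────┼────┼──────────┼─────
Critical│alice72@mail.com│1000│2024-07-20│Grace
Medium  │frank58@mail.com│1001│2024-08-04│Alice
Low     │carol81@mail.com│1002│2024-01-23│Carol
Medium  │dave38@mail.com │1003│2024-06-22│Hank 
High    │grace94@mail.com│1004│2024-03-01│Hank 
Medium  │grace2@mail.com │1005│2024-10-24│Bob T
Low     │carol59@mail.com│1006│2024-06-09│Carol
High    │carol80@mail.com│1007│2024-05-21│Alice
High    │carol31@mail.com│1008│2024-08-03│Eve B
Medium  │dave94@mail.com │1009│2024-10-18│Eve J
Critical│eve40@mail.com  │1010│2024-06-09│Eve W
High    │eve61@mail.com  │1011│2024-11-17│Eve W
High    │alice85@mail.com│1012│2024-07-23│Carol
>ritical│alice2@mail.com │1013│2024-08-03│Eve S
Low     │eve40@mail.com  │1014│2024-07-12│Bob T
Medium  │carol43@mail.com│1015│2024-11-21│Hank 
                                               
                                               
                                               
                                               
                                               
                                               
                                               
                                               


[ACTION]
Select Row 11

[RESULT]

Level   │Email           │ID  │Date      │Name 
────────┼────────────────┼────┼──────────┼─────
Critical│alice72@mail.com│1000│2024-07-20│Grace
Medium  │frank58@mail.com│1001│2024-08-04│Alice
Low     │carol81@mail.com│1002│2024-01-23│Carol
Medium  │dave38@mail.com │1003│2024-06-22│Hank 
High    │grace94@mail.com│1004│2024-03-01│Hank 
Medium  │grace2@mail.com │1005│2024-10-24│Bob T
Low     │carol59@mail.com│1006│2024-06-09│Carol
High    │carol80@mail.com│1007│2024-05-21│Alice
High    │carol31@mail.com│1008│2024-08-03│Eve B
Medium  │dave94@mail.com │1009│2024-10-18│Eve J
Critical│eve40@mail.com  │1010│2024-06-09│Eve W
>igh    │eve61@mail.com  │1011│2024-11-17│Eve W
High    │alice85@mail.com│1012│2024-07-23│Carol
Critical│alice2@mail.com │1013│2024-08-03│Eve S
Low     │eve40@mail.com  │1014│2024-07-12│Bob T
Medium  │carol43@mail.com│1015│2024-11-21│Hank 
                                               
                                               
                                               
                                               
                                               
                                               
                                               
                                               


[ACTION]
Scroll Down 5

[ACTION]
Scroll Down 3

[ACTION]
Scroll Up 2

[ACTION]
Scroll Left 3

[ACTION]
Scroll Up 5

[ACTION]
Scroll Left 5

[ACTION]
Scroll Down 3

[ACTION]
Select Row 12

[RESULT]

Level   │Email           │ID  │Date      │Name 
────────┼────────────────┼────┼──────────┼─────
Critical│alice72@mail.com│1000│2024-07-20│Grace
Medium  │frank58@mail.com│1001│2024-08-04│Alice
Low     │carol81@mail.com│1002│2024-01-23│Carol
Medium  │dave38@mail.com │1003│2024-06-22│Hank 
High    │grace94@mail.com│1004│2024-03-01│Hank 
Medium  │grace2@mail.com │1005│2024-10-24│Bob T
Low     │carol59@mail.com│1006│2024-06-09│Carol
High    │carol80@mail.com│1007│2024-05-21│Alice
High    │carol31@mail.com│1008│2024-08-03│Eve B
Medium  │dave94@mail.com │1009│2024-10-18│Eve J
Critical│eve40@mail.com  │1010│2024-06-09│Eve W
High    │eve61@mail.com  │1011│2024-11-17│Eve W
>igh    │alice85@mail.com│1012│2024-07-23│Carol
Critical│alice2@mail.com │1013│2024-08-03│Eve S
Low     │eve40@mail.com  │1014│2024-07-12│Bob T
Medium  │carol43@mail.com│1015│2024-11-21│Hank 
                                               
                                               
                                               
                                               
                                               
                                               
                                               
                                               


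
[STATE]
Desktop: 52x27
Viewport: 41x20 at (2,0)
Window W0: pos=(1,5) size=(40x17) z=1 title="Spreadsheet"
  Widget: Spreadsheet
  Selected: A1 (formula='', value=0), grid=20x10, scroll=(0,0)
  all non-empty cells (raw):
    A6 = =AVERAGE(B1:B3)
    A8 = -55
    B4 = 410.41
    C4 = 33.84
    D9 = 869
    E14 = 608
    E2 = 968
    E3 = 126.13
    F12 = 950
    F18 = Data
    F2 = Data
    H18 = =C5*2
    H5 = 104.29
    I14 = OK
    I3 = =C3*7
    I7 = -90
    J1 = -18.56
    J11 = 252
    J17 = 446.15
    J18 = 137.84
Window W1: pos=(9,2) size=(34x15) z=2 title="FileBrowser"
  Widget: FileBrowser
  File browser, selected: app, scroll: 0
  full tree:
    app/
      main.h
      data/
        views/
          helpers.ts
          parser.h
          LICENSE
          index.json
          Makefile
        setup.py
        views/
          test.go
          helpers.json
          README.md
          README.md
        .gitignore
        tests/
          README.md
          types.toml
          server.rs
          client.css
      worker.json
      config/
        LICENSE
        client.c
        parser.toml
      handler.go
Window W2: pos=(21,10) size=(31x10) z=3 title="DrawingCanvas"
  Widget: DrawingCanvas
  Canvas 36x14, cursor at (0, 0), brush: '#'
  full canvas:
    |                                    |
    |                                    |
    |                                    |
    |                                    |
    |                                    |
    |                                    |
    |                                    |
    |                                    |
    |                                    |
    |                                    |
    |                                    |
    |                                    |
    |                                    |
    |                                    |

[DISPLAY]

                                         
                                         
       ┏━━━━━━━━━━━━━━━━━━━━━━━━━━━━━━━━┓
       ┃ FileBrowser                    ┃
       ┠────────────────────────────────┨
━━━━━━━┃> [-] app/                      ┃
 Spread┃    main.h                      ┃
───────┃    [+] data/                   ┃
A1:    ┃    worker.json                 ┃
       ┃    [+] config/                 ┃
-------┃    handler┏━━━━━━━━━━━━━━━━━━━━━
  1    ┃           ┃ DrawingCanvas       
  2    ┃           ┠─────────────────────
  3    ┃           ┃+                    
  4    ┃           ┃                     
  5    ┃           ┃                     
  6    ┗━━━━━━━━━━━┃                     
  7        0       ┃                     
  8      -55       ┃                     
  9        0       ┗━━━━━━━━━━━━━━━━━━━━━


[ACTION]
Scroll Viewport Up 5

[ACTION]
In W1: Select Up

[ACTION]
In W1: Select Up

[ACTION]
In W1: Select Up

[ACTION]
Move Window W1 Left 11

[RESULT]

                                         
                                         
━━━━━━━━━━━━━━━━━━━━━━━━━━━━━━━┓         
FileBrowser                    ┃         
───────────────────────────────┨         
 [-] app/                      ┃━━━━━━┓  
   main.h                      ┃      ┃  
   [+] data/                   ┃──────┨  
   worker.json                 ┃      ┃  
   [+] config/                 ┃      ┃  
   handler.go      ┏━━━━━━━━━━━━━━━━━━━━━
                   ┃ DrawingCanvas       
                   ┠─────────────────────
                   ┃+                    
                   ┃                     
                   ┃                     
━━━━━━━━━━━━━━━━━━━┃                     
  7        0       ┃                     
  8      -55       ┃                     
  9        0       ┗━━━━━━━━━━━━━━━━━━━━━
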